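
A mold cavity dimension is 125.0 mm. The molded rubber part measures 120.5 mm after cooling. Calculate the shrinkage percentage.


Shrinkage = (mold - part) / mold * 100
= (125.0 - 120.5) / 125.0 * 100
= 4.5 / 125.0 * 100
= 3.6%

3.6%


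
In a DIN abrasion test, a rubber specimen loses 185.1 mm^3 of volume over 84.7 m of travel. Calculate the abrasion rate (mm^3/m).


Rate = volume_loss / distance
= 185.1 / 84.7
= 2.185 mm^3/m

2.185 mm^3/m


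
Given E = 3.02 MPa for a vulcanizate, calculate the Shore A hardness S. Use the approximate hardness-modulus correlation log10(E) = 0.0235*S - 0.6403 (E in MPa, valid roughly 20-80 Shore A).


log10(E) = 0.0235*S - 0.6403  =>  S = (log10(E) + 0.6403) / 0.0235
log10(3.02) = 0.480007
S = (0.480007 + 0.6403) / 0.0235 = 1.120307 / 0.0235
S = 47.7

Shore A = 47.7


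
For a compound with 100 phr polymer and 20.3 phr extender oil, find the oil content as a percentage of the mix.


Oil % = oil / (100 + oil) * 100
= 20.3 / (100 + 20.3) * 100
= 20.3 / 120.3 * 100
= 16.87%

16.87%


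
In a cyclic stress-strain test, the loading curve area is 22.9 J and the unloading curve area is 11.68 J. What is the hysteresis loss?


Hysteresis loss = loading - unloading
= 22.9 - 11.68
= 11.22 J

11.22 J


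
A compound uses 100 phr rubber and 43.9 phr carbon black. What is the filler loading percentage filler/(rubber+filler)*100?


Filler % = filler / (rubber + filler) * 100
= 43.9 / (100 + 43.9) * 100
= 43.9 / 143.9 * 100
= 30.51%

30.51%


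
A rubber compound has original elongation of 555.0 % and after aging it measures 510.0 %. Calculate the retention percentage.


Retention = aged / original * 100
= 510.0 / 555.0 * 100
= 91.9%

91.9%


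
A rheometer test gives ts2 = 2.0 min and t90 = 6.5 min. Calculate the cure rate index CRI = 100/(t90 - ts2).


CRI = 100 / (t90 - ts2)
= 100 / (6.5 - 2.0)
= 100 / 4.5
= 22.22 min^-1

22.22 min^-1


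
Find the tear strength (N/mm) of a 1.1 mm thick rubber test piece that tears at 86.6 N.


Tear strength = force / thickness
= 86.6 / 1.1
= 78.73 N/mm

78.73 N/mm


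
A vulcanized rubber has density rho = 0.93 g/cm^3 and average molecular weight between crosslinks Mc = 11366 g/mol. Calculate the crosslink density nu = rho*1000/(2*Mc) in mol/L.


nu = rho * 1000 / (2 * Mc)
nu = 0.93 * 1000 / (2 * 11366)
nu = 930.0 / 22732
nu = 0.0409 mol/L

0.0409 mol/L


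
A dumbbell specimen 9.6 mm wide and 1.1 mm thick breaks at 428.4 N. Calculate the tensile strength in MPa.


Area = width * thickness = 9.6 * 1.1 = 10.56 mm^2
TS = force / area = 428.4 / 10.56 = 40.57 MPa

40.57 MPa


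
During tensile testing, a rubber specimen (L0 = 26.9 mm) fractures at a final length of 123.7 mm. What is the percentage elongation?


Elongation = (Lf - L0) / L0 * 100
= (123.7 - 26.9) / 26.9 * 100
= 96.8 / 26.9 * 100
= 359.9%

359.9%


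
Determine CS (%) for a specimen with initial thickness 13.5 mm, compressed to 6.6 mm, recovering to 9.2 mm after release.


CS = (t0 - recovered) / (t0 - ts) * 100
= (13.5 - 9.2) / (13.5 - 6.6) * 100
= 4.3 / 6.9 * 100
= 62.3%

62.3%


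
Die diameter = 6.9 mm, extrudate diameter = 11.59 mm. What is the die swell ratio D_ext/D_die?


Die swell ratio = D_extrudate / D_die
= 11.59 / 6.9
= 1.68

Die swell = 1.68


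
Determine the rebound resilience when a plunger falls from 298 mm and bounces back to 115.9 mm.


Resilience = h_rebound / h_drop * 100
= 115.9 / 298 * 100
= 38.9%

38.9%


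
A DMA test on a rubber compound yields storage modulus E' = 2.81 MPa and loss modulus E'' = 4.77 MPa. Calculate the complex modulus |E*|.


|E*| = sqrt(E'^2 + E''^2)
= sqrt(2.81^2 + 4.77^2)
= sqrt(7.8961 + 22.7529)
= 5.536 MPa

5.536 MPa


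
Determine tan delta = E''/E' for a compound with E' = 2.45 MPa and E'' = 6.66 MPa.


tan delta = E'' / E'
= 6.66 / 2.45
= 2.7184

tan delta = 2.7184


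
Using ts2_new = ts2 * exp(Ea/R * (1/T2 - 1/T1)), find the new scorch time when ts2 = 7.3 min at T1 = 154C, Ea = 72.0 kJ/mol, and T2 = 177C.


Convert temperatures: T1 = 154 + 273.15 = 427.15 K, T2 = 177 + 273.15 = 450.15 K
ts2_new = 7.3 * exp(72000 / 8.314 * (1/450.15 - 1/427.15))
1/T2 - 1/T1 = -1.1962e-04
ts2_new = 2.59 min

2.59 min


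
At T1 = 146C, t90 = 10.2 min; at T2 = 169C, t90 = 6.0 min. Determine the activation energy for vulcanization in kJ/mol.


T1 = 419.15 K, T2 = 442.15 K
1/T1 - 1/T2 = 1.2410e-04
ln(t1/t2) = ln(10.2/6.0) = 0.5306
Ea = 8.314 * 0.5306 / 1.2410e-04 = 35547.7120 J/mol
Ea = 35.55 kJ/mol

35.55 kJ/mol


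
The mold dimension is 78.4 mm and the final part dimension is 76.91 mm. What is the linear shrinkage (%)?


Shrinkage = (mold - part) / mold * 100
= (78.4 - 76.91) / 78.4 * 100
= 1.49 / 78.4 * 100
= 1.9%

1.9%


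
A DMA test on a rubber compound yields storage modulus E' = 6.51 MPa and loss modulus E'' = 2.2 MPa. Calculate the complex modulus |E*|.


|E*| = sqrt(E'^2 + E''^2)
= sqrt(6.51^2 + 2.2^2)
= sqrt(42.3801 + 4.8400)
= 6.872 MPa

6.872 MPa


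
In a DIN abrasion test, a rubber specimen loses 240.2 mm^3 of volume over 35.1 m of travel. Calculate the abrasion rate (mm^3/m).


Rate = volume_loss / distance
= 240.2 / 35.1
= 6.843 mm^3/m

6.843 mm^3/m


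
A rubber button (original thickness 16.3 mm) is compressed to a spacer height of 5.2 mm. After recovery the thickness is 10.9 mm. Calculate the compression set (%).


CS = (t0 - recovered) / (t0 - ts) * 100
= (16.3 - 10.9) / (16.3 - 5.2) * 100
= 5.4 / 11.1 * 100
= 48.6%

48.6%


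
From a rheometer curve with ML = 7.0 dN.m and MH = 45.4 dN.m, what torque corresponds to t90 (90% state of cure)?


M90 = ML + 0.9 * (MH - ML)
M90 = 7.0 + 0.9 * (45.4 - 7.0)
M90 = 7.0 + 0.9 * 38.4
M90 = 41.56 dN.m

41.56 dN.m


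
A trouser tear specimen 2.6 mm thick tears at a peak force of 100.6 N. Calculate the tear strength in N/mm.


Tear strength = force / thickness
= 100.6 / 2.6
= 38.69 N/mm

38.69 N/mm


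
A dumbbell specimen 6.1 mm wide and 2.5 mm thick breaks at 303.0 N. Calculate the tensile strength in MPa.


Area = width * thickness = 6.1 * 2.5 = 15.25 mm^2
TS = force / area = 303.0 / 15.25 = 19.87 MPa

19.87 MPa


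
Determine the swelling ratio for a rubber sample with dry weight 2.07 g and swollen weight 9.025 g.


Q = W_swollen / W_dry
Q = 9.025 / 2.07
Q = 4.36

Q = 4.36


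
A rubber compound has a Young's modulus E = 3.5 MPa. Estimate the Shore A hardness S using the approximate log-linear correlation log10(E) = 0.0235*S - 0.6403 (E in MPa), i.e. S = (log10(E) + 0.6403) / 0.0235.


log10(E) = 0.0235*S - 0.6403  =>  S = (log10(E) + 0.6403) / 0.0235
log10(3.5) = 0.544068
S = (0.544068 + 0.6403) / 0.0235 = 1.184368 / 0.0235
S = 50.4

Shore A = 50.4


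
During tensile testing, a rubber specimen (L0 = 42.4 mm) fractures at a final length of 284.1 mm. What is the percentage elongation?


Elongation = (Lf - L0) / L0 * 100
= (284.1 - 42.4) / 42.4 * 100
= 241.7 / 42.4 * 100
= 570.0%

570.0%


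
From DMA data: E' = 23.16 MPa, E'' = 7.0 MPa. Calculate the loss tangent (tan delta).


tan delta = E'' / E'
= 7.0 / 23.16
= 0.3022

tan delta = 0.3022


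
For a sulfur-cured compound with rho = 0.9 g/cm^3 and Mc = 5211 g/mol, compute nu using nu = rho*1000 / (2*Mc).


nu = rho * 1000 / (2 * Mc)
nu = 0.9 * 1000 / (2 * 5211)
nu = 900.0 / 10422
nu = 0.0864 mol/L

0.0864 mol/L


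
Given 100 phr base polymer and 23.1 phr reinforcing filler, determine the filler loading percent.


Filler % = filler / (rubber + filler) * 100
= 23.1 / (100 + 23.1) * 100
= 23.1 / 123.1 * 100
= 18.77%

18.77%


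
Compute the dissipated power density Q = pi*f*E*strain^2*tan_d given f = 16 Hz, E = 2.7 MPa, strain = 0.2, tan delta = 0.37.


Q = pi * f * E * strain^2 * tan_d
= pi * 16 * 2.7 * 0.2^2 * 0.37
= pi * 16 * 2.7 * 0.0400 * 0.37
= 2.0086

Q = 2.0086


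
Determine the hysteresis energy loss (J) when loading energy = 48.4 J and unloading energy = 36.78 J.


Hysteresis loss = loading - unloading
= 48.4 - 36.78
= 11.62 J

11.62 J


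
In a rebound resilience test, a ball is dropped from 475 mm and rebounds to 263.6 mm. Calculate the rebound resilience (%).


Resilience = h_rebound / h_drop * 100
= 263.6 / 475 * 100
= 55.5%

55.5%


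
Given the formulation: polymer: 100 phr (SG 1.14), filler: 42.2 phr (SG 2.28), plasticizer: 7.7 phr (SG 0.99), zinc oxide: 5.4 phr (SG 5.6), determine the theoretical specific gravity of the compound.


Sum of weights = 155.3
Volume contributions:
  polymer: 100/1.14 = 87.7193
  filler: 42.2/2.28 = 18.5088
  plasticizer: 7.7/0.99 = 7.7778
  zinc oxide: 5.4/5.6 = 0.9643
Sum of volumes = 114.9701
SG = 155.3 / 114.9701 = 1.351

SG = 1.351


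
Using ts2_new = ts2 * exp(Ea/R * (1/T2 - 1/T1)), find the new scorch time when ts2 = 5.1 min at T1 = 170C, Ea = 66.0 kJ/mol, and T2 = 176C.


Convert temperatures: T1 = 170 + 273.15 = 443.15 K, T2 = 176 + 273.15 = 449.15 K
ts2_new = 5.1 * exp(66000 / 8.314 * (1/449.15 - 1/443.15))
1/T2 - 1/T1 = -3.0145e-05
ts2_new = 4.01 min

4.01 min


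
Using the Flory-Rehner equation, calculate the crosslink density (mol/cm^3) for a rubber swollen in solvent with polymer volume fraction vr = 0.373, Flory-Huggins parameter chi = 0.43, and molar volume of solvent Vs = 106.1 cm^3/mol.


ln(1 - vr) = ln(1 - 0.373) = -0.4668
Numerator = -((-0.4668) + 0.373 + 0.43 * 0.373^2) = 0.0340
Denominator = 106.1 * (0.373^(1/3) - 0.373/2) = 56.5874
nu = 0.0340 / 56.5874 = 6.0054e-04 mol/cm^3

6.0054e-04 mol/cm^3


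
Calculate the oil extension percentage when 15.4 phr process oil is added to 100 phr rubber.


Oil % = oil / (100 + oil) * 100
= 15.4 / (100 + 15.4) * 100
= 15.4 / 115.4 * 100
= 13.34%

13.34%


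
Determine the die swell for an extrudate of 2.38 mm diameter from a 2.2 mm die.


Die swell ratio = D_extrudate / D_die
= 2.38 / 2.2
= 1.082

Die swell = 1.082


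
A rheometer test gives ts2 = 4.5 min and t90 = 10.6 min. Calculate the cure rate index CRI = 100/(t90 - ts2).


CRI = 100 / (t90 - ts2)
= 100 / (10.6 - 4.5)
= 100 / 6.1
= 16.39 min^-1

16.39 min^-1


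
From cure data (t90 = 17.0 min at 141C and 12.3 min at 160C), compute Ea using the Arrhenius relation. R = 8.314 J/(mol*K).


T1 = 414.15 K, T2 = 433.15 K
1/T1 - 1/T2 = 1.0592e-04
ln(t1/t2) = ln(17.0/12.3) = 0.3236
Ea = 8.314 * 0.3236 / 1.0592e-04 = 25402.6962 J/mol
Ea = 25.4 kJ/mol

25.4 kJ/mol


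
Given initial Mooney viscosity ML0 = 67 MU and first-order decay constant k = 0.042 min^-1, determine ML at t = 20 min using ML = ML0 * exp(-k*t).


ML = ML0 * exp(-k * t)
ML = 67 * exp(-0.042 * 20)
ML = 67 * 0.4317
ML = 28.92 MU

28.92 MU


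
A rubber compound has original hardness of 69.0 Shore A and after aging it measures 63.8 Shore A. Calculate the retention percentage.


Retention = aged / original * 100
= 63.8 / 69.0 * 100
= 92.5%

92.5%


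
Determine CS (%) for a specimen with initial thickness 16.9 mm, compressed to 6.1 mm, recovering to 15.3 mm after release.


CS = (t0 - recovered) / (t0 - ts) * 100
= (16.9 - 15.3) / (16.9 - 6.1) * 100
= 1.6 / 10.8 * 100
= 14.8%

14.8%


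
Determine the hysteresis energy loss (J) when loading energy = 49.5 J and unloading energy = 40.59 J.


Hysteresis loss = loading - unloading
= 49.5 - 40.59
= 8.91 J

8.91 J


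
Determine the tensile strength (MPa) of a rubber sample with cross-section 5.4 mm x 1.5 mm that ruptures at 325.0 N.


Area = width * thickness = 5.4 * 1.5 = 8.1 mm^2
TS = force / area = 325.0 / 8.1 = 40.12 MPa

40.12 MPa


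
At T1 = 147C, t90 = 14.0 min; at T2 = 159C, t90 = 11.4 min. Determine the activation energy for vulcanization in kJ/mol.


T1 = 420.15 K, T2 = 432.15 K
1/T1 - 1/T2 = 6.6091e-05
ln(t1/t2) = ln(14.0/11.4) = 0.2054
Ea = 8.314 * 0.2054 / 6.6091e-05 = 25844.0794 J/mol
Ea = 25.84 kJ/mol

25.84 kJ/mol


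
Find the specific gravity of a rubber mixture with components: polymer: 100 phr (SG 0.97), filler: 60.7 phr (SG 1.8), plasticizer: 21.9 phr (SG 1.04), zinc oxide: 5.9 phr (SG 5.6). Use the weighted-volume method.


Sum of weights = 188.5
Volume contributions:
  polymer: 100/0.97 = 103.0928
  filler: 60.7/1.8 = 33.7222
  plasticizer: 21.9/1.04 = 21.0577
  zinc oxide: 5.9/5.6 = 1.0536
Sum of volumes = 158.9263
SG = 188.5 / 158.9263 = 1.186

SG = 1.186


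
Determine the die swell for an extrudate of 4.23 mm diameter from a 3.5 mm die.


Die swell ratio = D_extrudate / D_die
= 4.23 / 3.5
= 1.209

Die swell = 1.209


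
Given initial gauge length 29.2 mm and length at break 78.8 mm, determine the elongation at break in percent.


Elongation = (Lf - L0) / L0 * 100
= (78.8 - 29.2) / 29.2 * 100
= 49.6 / 29.2 * 100
= 169.9%

169.9%


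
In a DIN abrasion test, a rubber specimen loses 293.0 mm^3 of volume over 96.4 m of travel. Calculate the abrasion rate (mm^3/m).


Rate = volume_loss / distance
= 293.0 / 96.4
= 3.039 mm^3/m

3.039 mm^3/m


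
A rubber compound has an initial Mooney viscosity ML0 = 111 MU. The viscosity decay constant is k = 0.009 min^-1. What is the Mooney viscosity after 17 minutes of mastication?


ML = ML0 * exp(-k * t)
ML = 111 * exp(-0.009 * 17)
ML = 111 * 0.8581
ML = 95.25 MU

95.25 MU


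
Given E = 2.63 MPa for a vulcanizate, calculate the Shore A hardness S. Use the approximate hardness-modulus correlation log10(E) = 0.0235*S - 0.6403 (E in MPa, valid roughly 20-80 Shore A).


log10(E) = 0.0235*S - 0.6403  =>  S = (log10(E) + 0.6403) / 0.0235
log10(2.63) = 0.419956
S = (0.419956 + 0.6403) / 0.0235 = 1.060256 / 0.0235
S = 45.1

Shore A = 45.1


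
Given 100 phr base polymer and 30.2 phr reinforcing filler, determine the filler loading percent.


Filler % = filler / (rubber + filler) * 100
= 30.2 / (100 + 30.2) * 100
= 30.2 / 130.2 * 100
= 23.2%

23.2%


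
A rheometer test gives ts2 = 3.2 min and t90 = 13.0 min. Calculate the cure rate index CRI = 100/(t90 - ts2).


CRI = 100 / (t90 - ts2)
= 100 / (13.0 - 3.2)
= 100 / 9.8
= 10.2 min^-1

10.2 min^-1


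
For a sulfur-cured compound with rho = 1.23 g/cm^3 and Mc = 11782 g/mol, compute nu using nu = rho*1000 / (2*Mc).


nu = rho * 1000 / (2 * Mc)
nu = 1.23 * 1000 / (2 * 11782)
nu = 1230.0 / 23564
nu = 0.0522 mol/L

0.0522 mol/L


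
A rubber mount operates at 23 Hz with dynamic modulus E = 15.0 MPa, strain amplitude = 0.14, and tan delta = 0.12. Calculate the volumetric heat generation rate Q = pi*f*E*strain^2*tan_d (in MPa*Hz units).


Q = pi * f * E * strain^2 * tan_d
= pi * 23 * 15.0 * 0.14^2 * 0.12
= pi * 23 * 15.0 * 0.0196 * 0.12
= 2.5492

Q = 2.5492


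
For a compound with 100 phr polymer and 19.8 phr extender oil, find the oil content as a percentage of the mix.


Oil % = oil / (100 + oil) * 100
= 19.8 / (100 + 19.8) * 100
= 19.8 / 119.8 * 100
= 16.53%

16.53%


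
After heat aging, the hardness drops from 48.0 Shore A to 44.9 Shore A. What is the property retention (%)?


Retention = aged / original * 100
= 44.9 / 48.0 * 100
= 93.5%

93.5%


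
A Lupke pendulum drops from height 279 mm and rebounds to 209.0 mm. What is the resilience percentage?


Resilience = h_rebound / h_drop * 100
= 209.0 / 279 * 100
= 74.9%

74.9%


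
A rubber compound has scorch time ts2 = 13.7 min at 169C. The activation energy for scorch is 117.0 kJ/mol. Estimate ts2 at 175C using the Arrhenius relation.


Convert temperatures: T1 = 169 + 273.15 = 442.15 K, T2 = 175 + 273.15 = 448.15 K
ts2_new = 13.7 * exp(117000 / 8.314 * (1/448.15 - 1/442.15))
1/T2 - 1/T1 = -3.0280e-05
ts2_new = 8.95 min

8.95 min


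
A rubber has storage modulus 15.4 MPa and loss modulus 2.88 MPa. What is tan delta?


tan delta = E'' / E'
= 2.88 / 15.4
= 0.187

tan delta = 0.187


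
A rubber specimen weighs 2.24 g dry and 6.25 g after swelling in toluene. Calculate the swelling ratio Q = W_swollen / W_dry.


Q = W_swollen / W_dry
Q = 6.25 / 2.24
Q = 2.79

Q = 2.79


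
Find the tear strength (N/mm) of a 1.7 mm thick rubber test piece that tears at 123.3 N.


Tear strength = force / thickness
= 123.3 / 1.7
= 72.53 N/mm

72.53 N/mm


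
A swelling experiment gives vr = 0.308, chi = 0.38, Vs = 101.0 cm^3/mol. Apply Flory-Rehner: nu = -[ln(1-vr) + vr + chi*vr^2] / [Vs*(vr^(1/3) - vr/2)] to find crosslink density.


ln(1 - vr) = ln(1 - 0.308) = -0.3682
Numerator = -((-0.3682) + 0.308 + 0.38 * 0.308^2) = 0.0241
Denominator = 101.0 * (0.308^(1/3) - 0.308/2) = 52.6545
nu = 0.0241 / 52.6545 = 4.5810e-04 mol/cm^3

4.5810e-04 mol/cm^3


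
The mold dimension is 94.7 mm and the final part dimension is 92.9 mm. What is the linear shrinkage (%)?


Shrinkage = (mold - part) / mold * 100
= (94.7 - 92.9) / 94.7 * 100
= 1.8 / 94.7 * 100
= 1.9%

1.9%


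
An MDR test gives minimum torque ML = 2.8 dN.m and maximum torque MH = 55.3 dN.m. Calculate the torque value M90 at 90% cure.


M90 = ML + 0.9 * (MH - ML)
M90 = 2.8 + 0.9 * (55.3 - 2.8)
M90 = 2.8 + 0.9 * 52.5
M90 = 50.05 dN.m

50.05 dN.m


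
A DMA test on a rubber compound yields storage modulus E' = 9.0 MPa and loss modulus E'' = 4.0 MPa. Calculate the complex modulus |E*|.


|E*| = sqrt(E'^2 + E''^2)
= sqrt(9.0^2 + 4.0^2)
= sqrt(81.0000 + 16.0000)
= 9.849 MPa

9.849 MPa


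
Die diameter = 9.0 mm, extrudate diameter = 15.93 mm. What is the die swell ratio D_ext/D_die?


Die swell ratio = D_extrudate / D_die
= 15.93 / 9.0
= 1.77

Die swell = 1.77


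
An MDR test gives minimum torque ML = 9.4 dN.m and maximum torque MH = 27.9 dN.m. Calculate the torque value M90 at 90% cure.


M90 = ML + 0.9 * (MH - ML)
M90 = 9.4 + 0.9 * (27.9 - 9.4)
M90 = 9.4 + 0.9 * 18.5
M90 = 26.05 dN.m

26.05 dN.m


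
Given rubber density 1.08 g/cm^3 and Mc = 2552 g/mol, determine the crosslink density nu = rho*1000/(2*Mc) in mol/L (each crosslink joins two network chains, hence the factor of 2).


nu = rho * 1000 / (2 * Mc)
nu = 1.08 * 1000 / (2 * 2552)
nu = 1080.0 / 5104
nu = 0.2116 mol/L

0.2116 mol/L


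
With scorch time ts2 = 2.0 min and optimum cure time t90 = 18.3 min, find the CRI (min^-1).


CRI = 100 / (t90 - ts2)
= 100 / (18.3 - 2.0)
= 100 / 16.3
= 6.13 min^-1

6.13 min^-1


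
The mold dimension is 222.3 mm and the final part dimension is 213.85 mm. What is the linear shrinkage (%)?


Shrinkage = (mold - part) / mold * 100
= (222.3 - 213.85) / 222.3 * 100
= 8.45 / 222.3 * 100
= 3.8%

3.8%


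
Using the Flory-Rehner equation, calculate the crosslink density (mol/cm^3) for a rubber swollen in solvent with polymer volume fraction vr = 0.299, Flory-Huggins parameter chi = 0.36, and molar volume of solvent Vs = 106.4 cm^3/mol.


ln(1 - vr) = ln(1 - 0.299) = -0.3552
Numerator = -((-0.3552) + 0.299 + 0.36 * 0.299^2) = 0.0241
Denominator = 106.4 * (0.299^(1/3) - 0.299/2) = 55.2416
nu = 0.0241 / 55.2416 = 4.3560e-04 mol/cm^3

4.3560e-04 mol/cm^3


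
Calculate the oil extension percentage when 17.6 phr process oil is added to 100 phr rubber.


Oil % = oil / (100 + oil) * 100
= 17.6 / (100 + 17.6) * 100
= 17.6 / 117.6 * 100
= 14.97%

14.97%


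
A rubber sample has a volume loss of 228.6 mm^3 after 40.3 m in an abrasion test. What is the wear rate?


Rate = volume_loss / distance
= 228.6 / 40.3
= 5.672 mm^3/m

5.672 mm^3/m


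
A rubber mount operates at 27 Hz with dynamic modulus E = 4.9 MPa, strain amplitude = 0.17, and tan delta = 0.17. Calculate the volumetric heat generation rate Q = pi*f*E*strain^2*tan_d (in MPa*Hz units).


Q = pi * f * E * strain^2 * tan_d
= pi * 27 * 4.9 * 0.17^2 * 0.17
= pi * 27 * 4.9 * 0.0289 * 0.17
= 2.0420

Q = 2.0420


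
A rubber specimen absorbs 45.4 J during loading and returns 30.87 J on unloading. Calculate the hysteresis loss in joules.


Hysteresis loss = loading - unloading
= 45.4 - 30.87
= 14.53 J

14.53 J


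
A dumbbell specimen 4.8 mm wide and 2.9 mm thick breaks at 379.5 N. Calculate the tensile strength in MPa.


Area = width * thickness = 4.8 * 2.9 = 13.92 mm^2
TS = force / area = 379.5 / 13.92 = 27.26 MPa

27.26 MPa


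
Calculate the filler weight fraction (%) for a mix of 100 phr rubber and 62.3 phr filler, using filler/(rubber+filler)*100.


Filler % = filler / (rubber + filler) * 100
= 62.3 / (100 + 62.3) * 100
= 62.3 / 162.3 * 100
= 38.39%

38.39%


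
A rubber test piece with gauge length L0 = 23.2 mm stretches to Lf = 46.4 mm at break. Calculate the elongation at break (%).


Elongation = (Lf - L0) / L0 * 100
= (46.4 - 23.2) / 23.2 * 100
= 23.2 / 23.2 * 100
= 100.0%

100.0%


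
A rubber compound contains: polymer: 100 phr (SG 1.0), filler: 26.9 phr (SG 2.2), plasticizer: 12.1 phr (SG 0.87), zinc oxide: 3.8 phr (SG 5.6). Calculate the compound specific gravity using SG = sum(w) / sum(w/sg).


Sum of weights = 142.8
Volume contributions:
  polymer: 100/1.0 = 100.0000
  filler: 26.9/2.2 = 12.2273
  plasticizer: 12.1/0.87 = 13.9080
  zinc oxide: 3.8/5.6 = 0.6786
Sum of volumes = 126.8139
SG = 142.8 / 126.8139 = 1.126

SG = 1.126


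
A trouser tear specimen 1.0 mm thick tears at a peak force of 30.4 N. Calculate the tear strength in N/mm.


Tear strength = force / thickness
= 30.4 / 1.0
= 30.4 N/mm

30.4 N/mm


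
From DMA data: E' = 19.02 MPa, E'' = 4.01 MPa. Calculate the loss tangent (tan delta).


tan delta = E'' / E'
= 4.01 / 19.02
= 0.2108

tan delta = 0.2108


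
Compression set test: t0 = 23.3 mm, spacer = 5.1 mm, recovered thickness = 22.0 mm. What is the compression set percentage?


CS = (t0 - recovered) / (t0 - ts) * 100
= (23.3 - 22.0) / (23.3 - 5.1) * 100
= 1.3 / 18.2 * 100
= 7.1%

7.1%


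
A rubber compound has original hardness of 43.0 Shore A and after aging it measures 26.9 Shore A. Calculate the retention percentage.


Retention = aged / original * 100
= 26.9 / 43.0 * 100
= 62.6%

62.6%


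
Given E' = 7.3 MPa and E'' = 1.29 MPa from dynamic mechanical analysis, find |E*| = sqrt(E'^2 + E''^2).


|E*| = sqrt(E'^2 + E''^2)
= sqrt(7.3^2 + 1.29^2)
= sqrt(53.2900 + 1.6641)
= 7.413 MPa

7.413 MPa


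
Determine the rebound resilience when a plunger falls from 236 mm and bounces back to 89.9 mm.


Resilience = h_rebound / h_drop * 100
= 89.9 / 236 * 100
= 38.1%

38.1%


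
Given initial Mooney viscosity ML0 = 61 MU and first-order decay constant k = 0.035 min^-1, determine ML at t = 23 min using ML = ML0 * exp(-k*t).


ML = ML0 * exp(-k * t)
ML = 61 * exp(-0.035 * 23)
ML = 61 * 0.4471
ML = 27.27 MU

27.27 MU


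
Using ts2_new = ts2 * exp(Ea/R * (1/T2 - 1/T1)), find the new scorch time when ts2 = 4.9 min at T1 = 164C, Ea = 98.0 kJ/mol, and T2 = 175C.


Convert temperatures: T1 = 164 + 273.15 = 437.15 K, T2 = 175 + 273.15 = 448.15 K
ts2_new = 4.9 * exp(98000 / 8.314 * (1/448.15 - 1/437.15))
1/T2 - 1/T1 = -5.6149e-05
ts2_new = 2.53 min

2.53 min


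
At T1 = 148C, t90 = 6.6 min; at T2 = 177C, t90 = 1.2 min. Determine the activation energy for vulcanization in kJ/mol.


T1 = 421.15 K, T2 = 450.15 K
1/T1 - 1/T2 = 1.5297e-04
ln(t1/t2) = ln(6.6/1.2) = 1.7047
Ea = 8.314 * 1.7047 / 1.5297e-04 = 92654.4527 J/mol
Ea = 92.65 kJ/mol

92.65 kJ/mol


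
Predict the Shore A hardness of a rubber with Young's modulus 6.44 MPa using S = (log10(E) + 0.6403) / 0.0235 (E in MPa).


log10(E) = 0.0235*S - 0.6403  =>  S = (log10(E) + 0.6403) / 0.0235
log10(6.44) = 0.808886
S = (0.808886 + 0.6403) / 0.0235 = 1.449186 / 0.0235
S = 61.7

Shore A = 61.7


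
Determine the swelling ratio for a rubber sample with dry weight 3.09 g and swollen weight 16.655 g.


Q = W_swollen / W_dry
Q = 16.655 / 3.09
Q = 5.39

Q = 5.39


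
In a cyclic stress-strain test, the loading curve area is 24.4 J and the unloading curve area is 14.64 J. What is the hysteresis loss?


Hysteresis loss = loading - unloading
= 24.4 - 14.64
= 9.76 J

9.76 J


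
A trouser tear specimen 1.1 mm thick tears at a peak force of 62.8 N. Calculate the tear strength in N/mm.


Tear strength = force / thickness
= 62.8 / 1.1
= 57.09 N/mm

57.09 N/mm


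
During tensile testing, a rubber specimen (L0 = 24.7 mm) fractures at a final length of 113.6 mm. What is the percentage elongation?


Elongation = (Lf - L0) / L0 * 100
= (113.6 - 24.7) / 24.7 * 100
= 88.9 / 24.7 * 100
= 359.9%

359.9%


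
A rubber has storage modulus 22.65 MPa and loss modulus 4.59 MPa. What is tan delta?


tan delta = E'' / E'
= 4.59 / 22.65
= 0.2026

tan delta = 0.2026


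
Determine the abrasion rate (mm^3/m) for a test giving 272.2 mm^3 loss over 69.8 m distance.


Rate = volume_loss / distance
= 272.2 / 69.8
= 3.9 mm^3/m

3.9 mm^3/m


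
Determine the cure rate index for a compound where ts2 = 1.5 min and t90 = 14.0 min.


CRI = 100 / (t90 - ts2)
= 100 / (14.0 - 1.5)
= 100 / 12.5
= 8.0 min^-1

8.0 min^-1


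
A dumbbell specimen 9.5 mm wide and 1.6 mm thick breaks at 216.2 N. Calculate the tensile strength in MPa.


Area = width * thickness = 9.5 * 1.6 = 15.2 mm^2
TS = force / area = 216.2 / 15.2 = 14.22 MPa

14.22 MPa


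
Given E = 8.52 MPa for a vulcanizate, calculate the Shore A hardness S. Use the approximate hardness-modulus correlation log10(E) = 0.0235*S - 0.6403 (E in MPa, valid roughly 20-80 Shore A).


log10(E) = 0.0235*S - 0.6403  =>  S = (log10(E) + 0.6403) / 0.0235
log10(8.52) = 0.930440
S = (0.930440 + 0.6403) / 0.0235 = 1.570740 / 0.0235
S = 66.8

Shore A = 66.8


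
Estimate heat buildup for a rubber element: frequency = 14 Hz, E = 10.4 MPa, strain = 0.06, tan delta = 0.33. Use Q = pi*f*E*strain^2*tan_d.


Q = pi * f * E * strain^2 * tan_d
= pi * 14 * 10.4 * 0.06^2 * 0.33
= pi * 14 * 10.4 * 0.0036 * 0.33
= 0.5434

Q = 0.5434


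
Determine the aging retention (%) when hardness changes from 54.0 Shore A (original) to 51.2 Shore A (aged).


Retention = aged / original * 100
= 51.2 / 54.0 * 100
= 94.8%

94.8%


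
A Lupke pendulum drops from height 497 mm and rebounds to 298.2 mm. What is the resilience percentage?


Resilience = h_rebound / h_drop * 100
= 298.2 / 497 * 100
= 60.0%

60.0%


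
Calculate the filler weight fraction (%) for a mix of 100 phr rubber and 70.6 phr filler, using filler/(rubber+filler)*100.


Filler % = filler / (rubber + filler) * 100
= 70.6 / (100 + 70.6) * 100
= 70.6 / 170.6 * 100
= 41.38%

41.38%


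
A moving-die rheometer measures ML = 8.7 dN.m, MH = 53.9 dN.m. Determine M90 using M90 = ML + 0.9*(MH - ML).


M90 = ML + 0.9 * (MH - ML)
M90 = 8.7 + 0.9 * (53.9 - 8.7)
M90 = 8.7 + 0.9 * 45.2
M90 = 49.38 dN.m

49.38 dN.m


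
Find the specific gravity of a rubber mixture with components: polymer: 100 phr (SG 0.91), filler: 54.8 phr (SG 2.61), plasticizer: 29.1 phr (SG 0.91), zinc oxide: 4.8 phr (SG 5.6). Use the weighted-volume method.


Sum of weights = 188.7
Volume contributions:
  polymer: 100/0.91 = 109.8901
  filler: 54.8/2.61 = 20.9962
  plasticizer: 29.1/0.91 = 31.9780
  zinc oxide: 4.8/5.6 = 0.8571
Sum of volumes = 163.7214
SG = 188.7 / 163.7214 = 1.153

SG = 1.153


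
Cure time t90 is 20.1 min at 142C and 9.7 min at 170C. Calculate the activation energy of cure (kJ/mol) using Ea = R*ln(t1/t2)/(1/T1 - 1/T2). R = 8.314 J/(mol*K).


T1 = 415.15 K, T2 = 443.15 K
1/T1 - 1/T2 = 1.5220e-04
ln(t1/t2) = ln(20.1/9.7) = 0.7286
Ea = 8.314 * 0.7286 / 1.5220e-04 = 39800.9404 J/mol
Ea = 39.8 kJ/mol

39.8 kJ/mol


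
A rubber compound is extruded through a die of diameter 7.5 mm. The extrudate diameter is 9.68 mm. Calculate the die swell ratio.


Die swell ratio = D_extrudate / D_die
= 9.68 / 7.5
= 1.291

Die swell = 1.291


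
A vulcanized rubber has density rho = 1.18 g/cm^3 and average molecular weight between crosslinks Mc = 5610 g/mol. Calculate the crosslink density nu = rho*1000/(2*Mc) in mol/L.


nu = rho * 1000 / (2 * Mc)
nu = 1.18 * 1000 / (2 * 5610)
nu = 1180.0 / 11220
nu = 0.1052 mol/L

0.1052 mol/L


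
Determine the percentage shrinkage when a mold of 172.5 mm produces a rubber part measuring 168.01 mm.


Shrinkage = (mold - part) / mold * 100
= (172.5 - 168.01) / 172.5 * 100
= 4.49 / 172.5 * 100
= 2.6%

2.6%


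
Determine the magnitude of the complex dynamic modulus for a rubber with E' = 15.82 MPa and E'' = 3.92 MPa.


|E*| = sqrt(E'^2 + E''^2)
= sqrt(15.82^2 + 3.92^2)
= sqrt(250.2724 + 15.3664)
= 16.298 MPa

16.298 MPa


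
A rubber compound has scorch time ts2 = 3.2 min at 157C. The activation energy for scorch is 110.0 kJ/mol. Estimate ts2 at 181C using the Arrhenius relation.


Convert temperatures: T1 = 157 + 273.15 = 430.15 K, T2 = 181 + 273.15 = 454.15 K
ts2_new = 3.2 * exp(110000 / 8.314 * (1/454.15 - 1/430.15))
1/T2 - 1/T1 = -1.2285e-04
ts2_new = 0.63 min

0.63 min


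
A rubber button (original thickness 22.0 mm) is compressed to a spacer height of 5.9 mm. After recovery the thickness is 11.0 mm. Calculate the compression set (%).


CS = (t0 - recovered) / (t0 - ts) * 100
= (22.0 - 11.0) / (22.0 - 5.9) * 100
= 11.0 / 16.1 * 100
= 68.3%

68.3%


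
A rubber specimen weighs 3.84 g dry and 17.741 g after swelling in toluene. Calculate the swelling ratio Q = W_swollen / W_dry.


Q = W_swollen / W_dry
Q = 17.741 / 3.84
Q = 4.62

Q = 4.62


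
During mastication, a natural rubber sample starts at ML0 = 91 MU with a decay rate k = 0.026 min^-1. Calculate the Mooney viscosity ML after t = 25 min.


ML = ML0 * exp(-k * t)
ML = 91 * exp(-0.026 * 25)
ML = 91 * 0.5220
ML = 47.51 MU

47.51 MU


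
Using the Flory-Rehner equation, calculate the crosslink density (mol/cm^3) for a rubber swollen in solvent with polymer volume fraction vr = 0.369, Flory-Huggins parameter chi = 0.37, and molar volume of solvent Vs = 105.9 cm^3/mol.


ln(1 - vr) = ln(1 - 0.369) = -0.4604
Numerator = -((-0.4604) + 0.369 + 0.37 * 0.369^2) = 0.0411
Denominator = 105.9 * (0.369^(1/3) - 0.369/2) = 56.4191
nu = 0.0411 / 56.4191 = 7.2794e-04 mol/cm^3

7.2794e-04 mol/cm^3


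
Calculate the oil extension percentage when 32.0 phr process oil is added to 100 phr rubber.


Oil % = oil / (100 + oil) * 100
= 32.0 / (100 + 32.0) * 100
= 32.0 / 132.0 * 100
= 24.24%

24.24%


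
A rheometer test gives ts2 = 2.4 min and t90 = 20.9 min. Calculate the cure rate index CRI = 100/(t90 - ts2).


CRI = 100 / (t90 - ts2)
= 100 / (20.9 - 2.4)
= 100 / 18.5
= 5.41 min^-1

5.41 min^-1


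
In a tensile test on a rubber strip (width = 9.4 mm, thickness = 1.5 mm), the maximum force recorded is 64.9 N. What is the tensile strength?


Area = width * thickness = 9.4 * 1.5 = 14.1 mm^2
TS = force / area = 64.9 / 14.1 = 4.6 MPa

4.6 MPa


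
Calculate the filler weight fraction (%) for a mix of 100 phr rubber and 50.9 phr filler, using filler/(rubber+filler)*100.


Filler % = filler / (rubber + filler) * 100
= 50.9 / (100 + 50.9) * 100
= 50.9 / 150.9 * 100
= 33.73%

33.73%


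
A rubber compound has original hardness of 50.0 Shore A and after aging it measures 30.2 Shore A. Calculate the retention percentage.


Retention = aged / original * 100
= 30.2 / 50.0 * 100
= 60.4%

60.4%


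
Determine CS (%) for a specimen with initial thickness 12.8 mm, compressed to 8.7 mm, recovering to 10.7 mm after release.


CS = (t0 - recovered) / (t0 - ts) * 100
= (12.8 - 10.7) / (12.8 - 8.7) * 100
= 2.1 / 4.1 * 100
= 51.2%

51.2%


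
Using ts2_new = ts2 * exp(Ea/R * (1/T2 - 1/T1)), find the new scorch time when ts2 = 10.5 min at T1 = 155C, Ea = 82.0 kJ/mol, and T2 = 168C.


Convert temperatures: T1 = 155 + 273.15 = 428.15 K, T2 = 168 + 273.15 = 441.15 K
ts2_new = 10.5 * exp(82000 / 8.314 * (1/441.15 - 1/428.15))
1/T2 - 1/T1 = -6.8827e-05
ts2_new = 5.33 min

5.33 min


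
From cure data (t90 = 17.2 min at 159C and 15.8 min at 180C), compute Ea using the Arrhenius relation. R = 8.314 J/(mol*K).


T1 = 432.15 K, T2 = 453.15 K
1/T1 - 1/T2 = 1.0724e-04
ln(t1/t2) = ln(17.2/15.8) = 0.0849
Ea = 8.314 * 0.0849 / 1.0724e-04 = 6582.2151 J/mol
Ea = 6.58 kJ/mol

6.58 kJ/mol


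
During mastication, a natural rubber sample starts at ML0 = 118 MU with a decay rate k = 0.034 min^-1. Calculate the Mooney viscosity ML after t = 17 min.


ML = ML0 * exp(-k * t)
ML = 118 * exp(-0.034 * 17)
ML = 118 * 0.5610
ML = 66.2 MU

66.2 MU


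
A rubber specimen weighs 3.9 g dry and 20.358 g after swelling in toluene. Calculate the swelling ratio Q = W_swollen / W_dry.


Q = W_swollen / W_dry
Q = 20.358 / 3.9
Q = 5.22

Q = 5.22


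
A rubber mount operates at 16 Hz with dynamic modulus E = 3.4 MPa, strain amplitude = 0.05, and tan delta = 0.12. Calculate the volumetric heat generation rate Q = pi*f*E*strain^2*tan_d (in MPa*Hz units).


Q = pi * f * E * strain^2 * tan_d
= pi * 16 * 3.4 * 0.05^2 * 0.12
= pi * 16 * 3.4 * 0.0025 * 0.12
= 0.0513

Q = 0.0513


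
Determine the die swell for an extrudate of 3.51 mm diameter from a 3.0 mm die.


Die swell ratio = D_extrudate / D_die
= 3.51 / 3.0
= 1.17

Die swell = 1.17


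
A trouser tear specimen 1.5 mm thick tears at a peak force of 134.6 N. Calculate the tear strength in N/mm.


Tear strength = force / thickness
= 134.6 / 1.5
= 89.73 N/mm

89.73 N/mm


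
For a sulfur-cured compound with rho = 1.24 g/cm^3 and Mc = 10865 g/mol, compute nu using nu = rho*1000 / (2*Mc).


nu = rho * 1000 / (2 * Mc)
nu = 1.24 * 1000 / (2 * 10865)
nu = 1240.0 / 21730
nu = 0.0571 mol/L

0.0571 mol/L


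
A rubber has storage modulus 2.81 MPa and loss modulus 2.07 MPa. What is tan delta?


tan delta = E'' / E'
= 2.07 / 2.81
= 0.7367

tan delta = 0.7367


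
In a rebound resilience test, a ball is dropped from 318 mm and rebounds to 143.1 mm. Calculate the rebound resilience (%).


Resilience = h_rebound / h_drop * 100
= 143.1 / 318 * 100
= 45.0%

45.0%


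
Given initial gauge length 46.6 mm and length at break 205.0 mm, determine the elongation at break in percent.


Elongation = (Lf - L0) / L0 * 100
= (205.0 - 46.6) / 46.6 * 100
= 158.4 / 46.6 * 100
= 339.9%

339.9%


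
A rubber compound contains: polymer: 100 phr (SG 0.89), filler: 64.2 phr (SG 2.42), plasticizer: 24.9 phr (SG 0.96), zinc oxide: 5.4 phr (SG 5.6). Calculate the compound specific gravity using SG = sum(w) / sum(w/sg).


Sum of weights = 194.5
Volume contributions:
  polymer: 100/0.89 = 112.3596
  filler: 64.2/2.42 = 26.5289
  plasticizer: 24.9/0.96 = 25.9375
  zinc oxide: 5.4/5.6 = 0.9643
Sum of volumes = 165.7903
SG = 194.5 / 165.7903 = 1.173

SG = 1.173


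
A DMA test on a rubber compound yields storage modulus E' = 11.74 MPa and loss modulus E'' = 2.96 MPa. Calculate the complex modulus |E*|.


|E*| = sqrt(E'^2 + E''^2)
= sqrt(11.74^2 + 2.96^2)
= sqrt(137.8276 + 8.7616)
= 12.107 MPa

12.107 MPa


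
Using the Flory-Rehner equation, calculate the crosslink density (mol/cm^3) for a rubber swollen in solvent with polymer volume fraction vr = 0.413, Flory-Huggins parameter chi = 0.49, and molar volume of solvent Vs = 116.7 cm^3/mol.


ln(1 - vr) = ln(1 - 0.413) = -0.5327
Numerator = -((-0.5327) + 0.413 + 0.49 * 0.413^2) = 0.0362
Denominator = 116.7 * (0.413^(1/3) - 0.413/2) = 62.8083
nu = 0.0362 / 62.8083 = 5.7559e-04 mol/cm^3

5.7559e-04 mol/cm^3


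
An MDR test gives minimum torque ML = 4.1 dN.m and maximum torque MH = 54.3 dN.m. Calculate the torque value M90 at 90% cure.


M90 = ML + 0.9 * (MH - ML)
M90 = 4.1 + 0.9 * (54.3 - 4.1)
M90 = 4.1 + 0.9 * 50.2
M90 = 49.28 dN.m

49.28 dN.m


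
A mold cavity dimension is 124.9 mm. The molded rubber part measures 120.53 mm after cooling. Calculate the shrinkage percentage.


Shrinkage = (mold - part) / mold * 100
= (124.9 - 120.53) / 124.9 * 100
= 4.37 / 124.9 * 100
= 3.5%

3.5%


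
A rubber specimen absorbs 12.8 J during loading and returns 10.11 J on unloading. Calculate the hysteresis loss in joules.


Hysteresis loss = loading - unloading
= 12.8 - 10.11
= 2.69 J

2.69 J


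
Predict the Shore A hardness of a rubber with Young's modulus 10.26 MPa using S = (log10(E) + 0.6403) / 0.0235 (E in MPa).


log10(E) = 0.0235*S - 0.6403  =>  S = (log10(E) + 0.6403) / 0.0235
log10(10.26) = 1.011147
S = (1.011147 + 0.6403) / 0.0235 = 1.651447 / 0.0235
S = 70.3

Shore A = 70.3


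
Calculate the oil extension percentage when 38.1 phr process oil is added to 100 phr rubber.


Oil % = oil / (100 + oil) * 100
= 38.1 / (100 + 38.1) * 100
= 38.1 / 138.1 * 100
= 27.59%

27.59%


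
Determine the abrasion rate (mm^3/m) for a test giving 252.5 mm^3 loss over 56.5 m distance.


Rate = volume_loss / distance
= 252.5 / 56.5
= 4.469 mm^3/m

4.469 mm^3/m


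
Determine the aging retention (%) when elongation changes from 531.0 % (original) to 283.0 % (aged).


Retention = aged / original * 100
= 283.0 / 531.0 * 100
= 53.3%

53.3%


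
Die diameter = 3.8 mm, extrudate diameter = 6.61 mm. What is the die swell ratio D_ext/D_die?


Die swell ratio = D_extrudate / D_die
= 6.61 / 3.8
= 1.739

Die swell = 1.739


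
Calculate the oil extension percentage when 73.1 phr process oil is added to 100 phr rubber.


Oil % = oil / (100 + oil) * 100
= 73.1 / (100 + 73.1) * 100
= 73.1 / 173.1 * 100
= 42.23%

42.23%


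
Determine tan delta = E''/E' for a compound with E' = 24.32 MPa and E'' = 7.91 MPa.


tan delta = E'' / E'
= 7.91 / 24.32
= 0.3252

tan delta = 0.3252


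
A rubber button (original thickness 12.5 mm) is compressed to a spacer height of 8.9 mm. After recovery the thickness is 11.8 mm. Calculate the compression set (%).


CS = (t0 - recovered) / (t0 - ts) * 100
= (12.5 - 11.8) / (12.5 - 8.9) * 100
= 0.7 / 3.6 * 100
= 19.4%

19.4%


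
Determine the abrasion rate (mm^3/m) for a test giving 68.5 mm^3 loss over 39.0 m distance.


Rate = volume_loss / distance
= 68.5 / 39.0
= 1.756 mm^3/m

1.756 mm^3/m


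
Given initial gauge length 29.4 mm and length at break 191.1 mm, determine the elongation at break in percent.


Elongation = (Lf - L0) / L0 * 100
= (191.1 - 29.4) / 29.4 * 100
= 161.7 / 29.4 * 100
= 550.0%

550.0%


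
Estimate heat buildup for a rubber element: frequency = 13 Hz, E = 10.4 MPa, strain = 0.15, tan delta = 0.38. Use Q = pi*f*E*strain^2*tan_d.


Q = pi * f * E * strain^2 * tan_d
= pi * 13 * 10.4 * 0.15^2 * 0.38
= pi * 13 * 10.4 * 0.0225 * 0.38
= 3.6316

Q = 3.6316


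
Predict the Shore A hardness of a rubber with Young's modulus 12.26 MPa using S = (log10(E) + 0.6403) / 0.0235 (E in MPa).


log10(E) = 0.0235*S - 0.6403  =>  S = (log10(E) + 0.6403) / 0.0235
log10(12.26) = 1.088490
S = (1.088490 + 0.6403) / 0.0235 = 1.728790 / 0.0235
S = 73.6

Shore A = 73.6


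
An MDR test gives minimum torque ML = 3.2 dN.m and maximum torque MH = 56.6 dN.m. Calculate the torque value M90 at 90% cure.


M90 = ML + 0.9 * (MH - ML)
M90 = 3.2 + 0.9 * (56.6 - 3.2)
M90 = 3.2 + 0.9 * 53.4
M90 = 51.26 dN.m

51.26 dN.m


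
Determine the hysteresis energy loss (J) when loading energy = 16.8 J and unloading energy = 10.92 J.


Hysteresis loss = loading - unloading
= 16.8 - 10.92
= 5.88 J

5.88 J


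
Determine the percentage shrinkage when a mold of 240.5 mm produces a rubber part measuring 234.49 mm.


Shrinkage = (mold - part) / mold * 100
= (240.5 - 234.49) / 240.5 * 100
= 6.01 / 240.5 * 100
= 2.5%

2.5%


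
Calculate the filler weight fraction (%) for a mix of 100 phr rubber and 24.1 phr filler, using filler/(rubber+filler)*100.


Filler % = filler / (rubber + filler) * 100
= 24.1 / (100 + 24.1) * 100
= 24.1 / 124.1 * 100
= 19.42%

19.42%


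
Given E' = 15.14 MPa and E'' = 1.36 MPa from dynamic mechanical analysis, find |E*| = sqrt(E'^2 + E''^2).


|E*| = sqrt(E'^2 + E''^2)
= sqrt(15.14^2 + 1.36^2)
= sqrt(229.2196 + 1.8496)
= 15.201 MPa

15.201 MPa


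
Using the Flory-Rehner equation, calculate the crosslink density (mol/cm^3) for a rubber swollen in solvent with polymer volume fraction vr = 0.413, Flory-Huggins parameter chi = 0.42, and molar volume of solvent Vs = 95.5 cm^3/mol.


ln(1 - vr) = ln(1 - 0.413) = -0.5327
Numerator = -((-0.5327) + 0.413 + 0.42 * 0.413^2) = 0.0481
Denominator = 95.5 * (0.413^(1/3) - 0.413/2) = 51.3984
nu = 0.0481 / 51.3984 = 9.3566e-04 mol/cm^3

9.3566e-04 mol/cm^3
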